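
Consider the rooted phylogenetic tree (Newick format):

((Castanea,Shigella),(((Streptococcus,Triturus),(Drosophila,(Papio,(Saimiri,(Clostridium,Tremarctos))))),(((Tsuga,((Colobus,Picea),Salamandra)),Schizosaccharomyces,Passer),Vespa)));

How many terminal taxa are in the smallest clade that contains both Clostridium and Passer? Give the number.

14

The MRCA of Clostridium and Passer is the node subtending (((Streptococcus,Triturus),(Drosophila,(Papio,(Saimiri,(Clostridium,Tremarctos))))),(((Tsuga,((Colobus,Picea),Salamandra)),Schizosaccharomyces,Passer),Vespa)).
That clade contains 14 terminal taxa: Clostridium, Colobus, Drosophila, Papio, Passer, Picea, Saimiri, Salamandra, Schizosaccharomyces, Streptococcus, Tremarctos, Triturus, Tsuga, Vespa.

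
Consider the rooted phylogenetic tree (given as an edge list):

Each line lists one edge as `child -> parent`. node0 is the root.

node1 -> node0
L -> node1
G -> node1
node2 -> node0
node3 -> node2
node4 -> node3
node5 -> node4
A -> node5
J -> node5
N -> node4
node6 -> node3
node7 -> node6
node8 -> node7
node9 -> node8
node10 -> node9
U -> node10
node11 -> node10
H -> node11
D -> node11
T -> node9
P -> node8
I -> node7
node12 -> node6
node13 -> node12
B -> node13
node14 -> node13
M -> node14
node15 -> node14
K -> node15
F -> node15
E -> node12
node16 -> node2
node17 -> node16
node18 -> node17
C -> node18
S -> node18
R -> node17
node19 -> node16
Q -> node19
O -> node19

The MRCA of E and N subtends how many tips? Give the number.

14

The MRCA of E and N is the node subtending (((A,J),N),(((((U,(H,D)),T),P),I),((B,(M,(K,F))),E))).
That clade contains 14 terminal taxa: A, B, D, E, F, H, I, J, K, M, N, P, T, U.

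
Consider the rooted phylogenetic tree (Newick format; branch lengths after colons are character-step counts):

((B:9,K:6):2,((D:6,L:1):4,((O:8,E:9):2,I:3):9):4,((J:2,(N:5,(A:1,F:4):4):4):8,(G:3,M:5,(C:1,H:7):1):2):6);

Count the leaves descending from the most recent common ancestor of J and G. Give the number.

8

The MRCA of J and G is the node subtending ((J,(N,(A,F))),(G,M,(C,H))).
That clade contains 8 terminal taxa: A, C, F, G, H, J, M, N.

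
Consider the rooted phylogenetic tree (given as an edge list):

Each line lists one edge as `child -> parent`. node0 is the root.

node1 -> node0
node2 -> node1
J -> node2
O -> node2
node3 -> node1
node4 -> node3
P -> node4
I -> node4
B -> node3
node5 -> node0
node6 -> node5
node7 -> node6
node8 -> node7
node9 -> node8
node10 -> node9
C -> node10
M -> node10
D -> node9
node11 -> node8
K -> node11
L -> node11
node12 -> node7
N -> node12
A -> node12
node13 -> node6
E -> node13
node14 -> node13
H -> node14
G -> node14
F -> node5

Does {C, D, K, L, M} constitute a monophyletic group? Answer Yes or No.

Yes

The most recent common ancestor of these taxa subtends (((C,M),D),(K,L)).
That clade has exactly 5 tips — every listed taxon and nothing else — so the group is monophyletic.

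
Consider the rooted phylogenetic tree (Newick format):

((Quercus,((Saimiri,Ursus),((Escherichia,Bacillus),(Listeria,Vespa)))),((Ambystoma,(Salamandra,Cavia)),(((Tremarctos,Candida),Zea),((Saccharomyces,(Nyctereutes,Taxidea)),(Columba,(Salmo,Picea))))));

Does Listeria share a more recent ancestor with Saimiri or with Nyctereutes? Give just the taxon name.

Saimiri

The MRCA of Listeria and Saimiri subtends ((Saimiri,Ursus),((Escherichia,Bacillus),(Listeria,Vespa))) (6 taxa).
The MRCA of Listeria and Nyctereutes is the root, subtending the entire tree (19 taxa).
The first is nested inside the second, so Listeria shares a more recent common ancestor with Saimiri.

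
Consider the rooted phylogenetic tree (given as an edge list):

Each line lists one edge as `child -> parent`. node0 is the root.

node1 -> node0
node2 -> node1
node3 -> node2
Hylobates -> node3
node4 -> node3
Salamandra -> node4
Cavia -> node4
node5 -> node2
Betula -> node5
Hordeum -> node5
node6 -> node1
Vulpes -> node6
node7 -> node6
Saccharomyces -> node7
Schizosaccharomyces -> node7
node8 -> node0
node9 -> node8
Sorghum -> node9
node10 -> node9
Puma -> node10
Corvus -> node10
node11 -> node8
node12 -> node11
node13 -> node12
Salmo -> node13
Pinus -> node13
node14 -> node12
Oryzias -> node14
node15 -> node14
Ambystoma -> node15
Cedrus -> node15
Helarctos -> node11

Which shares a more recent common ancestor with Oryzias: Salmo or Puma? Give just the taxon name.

Salmo

The MRCA of Oryzias and Salmo subtends ((Salmo,Pinus),(Oryzias,(Ambystoma,Cedrus))) (5 taxa).
The MRCA of Oryzias and Puma subtends ((Sorghum,(Puma,Corvus)),(((Salmo,Pinus),(Oryzias,(Ambystoma,Cedrus))),Helarctos)) (9 taxa).
The first is nested inside the second, so Oryzias shares a more recent common ancestor with Salmo.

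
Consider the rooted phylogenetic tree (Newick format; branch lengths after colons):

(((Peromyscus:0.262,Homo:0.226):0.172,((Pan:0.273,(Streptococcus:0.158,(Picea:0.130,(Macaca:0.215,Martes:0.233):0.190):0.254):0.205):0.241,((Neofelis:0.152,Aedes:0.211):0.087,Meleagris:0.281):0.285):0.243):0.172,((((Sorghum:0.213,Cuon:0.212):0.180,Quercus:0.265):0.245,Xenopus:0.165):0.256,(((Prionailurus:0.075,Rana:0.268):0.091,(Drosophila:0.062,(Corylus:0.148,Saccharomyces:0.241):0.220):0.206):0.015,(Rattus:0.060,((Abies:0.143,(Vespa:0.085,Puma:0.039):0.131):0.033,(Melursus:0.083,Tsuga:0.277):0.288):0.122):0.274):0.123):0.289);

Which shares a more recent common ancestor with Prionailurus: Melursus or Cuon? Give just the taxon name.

The MRCA of Prionailurus and Melursus subtends (((Prionailurus,Rana),(Drosophila,(Corylus,Saccharomyces))),(Rattus,((Abies,(Vespa,Puma)),(Melursus,Tsuga)))) (11 taxa).
The MRCA of Prionailurus and Cuon subtends ((((Sorghum,Cuon),Quercus),Xenopus),(((Prionailurus,Rana),(Drosophila,(Corylus,Saccharomyces))),(Rattus,((Abies,(Vespa,Puma)),(Melursus,Tsuga))))) (15 taxa).
The first is nested inside the second, so Prionailurus shares a more recent common ancestor with Melursus.

Melursus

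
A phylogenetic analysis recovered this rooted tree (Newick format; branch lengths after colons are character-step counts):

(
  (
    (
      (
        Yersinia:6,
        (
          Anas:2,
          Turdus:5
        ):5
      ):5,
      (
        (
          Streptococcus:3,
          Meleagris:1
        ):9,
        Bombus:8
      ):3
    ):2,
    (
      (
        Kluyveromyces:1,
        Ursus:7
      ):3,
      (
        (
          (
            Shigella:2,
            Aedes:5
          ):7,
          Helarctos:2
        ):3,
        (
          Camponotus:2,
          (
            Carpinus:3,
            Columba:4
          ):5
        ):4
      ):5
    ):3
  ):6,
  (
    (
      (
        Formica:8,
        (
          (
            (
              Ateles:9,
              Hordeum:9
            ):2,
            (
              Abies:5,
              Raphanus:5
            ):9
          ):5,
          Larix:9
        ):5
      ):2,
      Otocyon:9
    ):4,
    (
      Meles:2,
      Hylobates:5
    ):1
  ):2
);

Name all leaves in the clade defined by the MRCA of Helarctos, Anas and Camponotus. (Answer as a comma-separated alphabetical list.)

Tracing Helarctos: it sits inside ((Shigella,Aedes),Helarctos).
Tracing Anas: it sits inside (Anas,Turdus).
Tracing Camponotus: it sits inside (Camponotus,(Carpinus,Columba)).
The smallest clade enclosing all 3 is (((Yersinia,(Anas,Turdus)),((Streptococcus,Meleagris),Bombus)),((Kluyveromyces,Ursus),(((Shigella,Aedes),Helarctos),(Camponotus,(Carpinus,Columba))))); the answer is its 14 terminal taxa in alphabetical order.

Aedes, Anas, Bombus, Camponotus, Carpinus, Columba, Helarctos, Kluyveromyces, Meleagris, Shigella, Streptococcus, Turdus, Ursus, Yersinia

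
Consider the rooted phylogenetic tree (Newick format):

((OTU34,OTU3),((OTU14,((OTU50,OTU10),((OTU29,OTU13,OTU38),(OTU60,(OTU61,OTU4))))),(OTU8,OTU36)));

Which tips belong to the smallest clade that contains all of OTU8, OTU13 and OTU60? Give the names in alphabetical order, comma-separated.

Tracing OTU8: it sits inside (OTU8,OTU36).
Tracing OTU13: it sits inside (OTU29,OTU13,OTU38).
Tracing OTU60: it sits inside (OTU60,(OTU61,OTU4)).
The smallest clade enclosing all 3 is ((OTU14,((OTU50,OTU10),((OTU29,OTU13,OTU38),(OTU60,(OTU61,OTU4))))),(OTU8,OTU36)); the answer is its 11 terminal taxa in alphabetical order.

OTU10, OTU13, OTU14, OTU29, OTU36, OTU38, OTU4, OTU50, OTU60, OTU61, OTU8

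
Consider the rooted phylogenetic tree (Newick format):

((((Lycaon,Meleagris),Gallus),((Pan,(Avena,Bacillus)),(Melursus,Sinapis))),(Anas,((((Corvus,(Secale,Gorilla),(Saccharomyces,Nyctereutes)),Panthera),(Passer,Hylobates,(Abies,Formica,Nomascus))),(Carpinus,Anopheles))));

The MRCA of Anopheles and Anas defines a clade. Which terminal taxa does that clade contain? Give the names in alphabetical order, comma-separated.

Abies, Anas, Anopheles, Carpinus, Corvus, Formica, Gorilla, Hylobates, Nomascus, Nyctereutes, Panthera, Passer, Saccharomyces, Secale

Tracing Anopheles: it sits inside (Carpinus,Anopheles).
Tracing Anas: it sits inside (Anas,((((Corvus,(Secale,Gorilla),(Saccharomyces,Nyctereutes)),Panthera),(Passer,Hylobates,(Abies,Formica,Nomascus))),(Carpinus,Anopheles))).
The smallest clade enclosing both is (Anas,((((Corvus,(Secale,Gorilla),(Saccharomyces,Nyctereutes)),Panthera),(Passer,Hylobates,(Abies,Formica,Nomascus))),(Carpinus,Anopheles))); the answer is its 14 terminal taxa in alphabetical order.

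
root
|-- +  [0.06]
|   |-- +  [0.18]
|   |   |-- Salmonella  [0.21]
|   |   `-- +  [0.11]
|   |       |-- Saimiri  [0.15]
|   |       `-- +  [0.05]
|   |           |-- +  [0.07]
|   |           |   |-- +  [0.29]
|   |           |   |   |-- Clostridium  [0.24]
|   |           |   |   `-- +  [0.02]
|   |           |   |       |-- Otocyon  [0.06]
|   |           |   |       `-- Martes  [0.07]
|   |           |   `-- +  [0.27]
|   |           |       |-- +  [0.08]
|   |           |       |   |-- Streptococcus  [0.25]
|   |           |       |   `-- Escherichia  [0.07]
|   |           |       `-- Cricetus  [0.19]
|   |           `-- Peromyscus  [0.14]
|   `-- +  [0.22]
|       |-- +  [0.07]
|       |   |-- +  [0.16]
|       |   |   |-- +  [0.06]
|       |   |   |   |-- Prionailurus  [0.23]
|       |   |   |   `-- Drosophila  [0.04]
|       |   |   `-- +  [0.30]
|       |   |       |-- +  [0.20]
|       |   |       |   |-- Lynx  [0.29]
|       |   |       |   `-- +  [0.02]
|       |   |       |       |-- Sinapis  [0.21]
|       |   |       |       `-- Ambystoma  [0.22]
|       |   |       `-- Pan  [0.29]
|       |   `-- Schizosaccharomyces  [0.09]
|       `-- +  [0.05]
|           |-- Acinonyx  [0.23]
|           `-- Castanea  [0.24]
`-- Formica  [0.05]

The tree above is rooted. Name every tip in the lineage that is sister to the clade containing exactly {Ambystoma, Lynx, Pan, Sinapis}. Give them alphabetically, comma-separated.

The clade containing exactly {Ambystoma, Lynx, Pan, Sinapis} attaches to the tree at the node subtending ((Prionailurus,Drosophila),((Lynx,(Sinapis,Ambystoma)),Pan)).
The other lineage descending from that same node — the sister group — is (Prionailurus,Drosophila); its 2 tips in alphabetical order are the answer.

Drosophila, Prionailurus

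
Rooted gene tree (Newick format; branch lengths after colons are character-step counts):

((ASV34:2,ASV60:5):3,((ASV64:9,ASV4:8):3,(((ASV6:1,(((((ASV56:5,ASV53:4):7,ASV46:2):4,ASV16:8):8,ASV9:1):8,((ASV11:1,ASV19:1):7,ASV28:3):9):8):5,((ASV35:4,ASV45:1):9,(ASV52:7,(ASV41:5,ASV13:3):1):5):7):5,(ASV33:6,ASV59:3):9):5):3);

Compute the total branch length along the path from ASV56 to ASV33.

65

The path runs ASV56 → … → MRCA → … → ASV33; the MRCA is the node subtending (((ASV6,(((((ASV56,ASV53),ASV46),ASV16),ASV9),((ASV11,ASV19),ASV28))),((ASV35,ASV45),(ASV52,(ASV41,ASV13)))),(ASV33,ASV59)).
Branch lengths along that path: 5 + 7 + 4 + 8 + 8 + 8 + 5 + 5 + 9 + 6 = 65.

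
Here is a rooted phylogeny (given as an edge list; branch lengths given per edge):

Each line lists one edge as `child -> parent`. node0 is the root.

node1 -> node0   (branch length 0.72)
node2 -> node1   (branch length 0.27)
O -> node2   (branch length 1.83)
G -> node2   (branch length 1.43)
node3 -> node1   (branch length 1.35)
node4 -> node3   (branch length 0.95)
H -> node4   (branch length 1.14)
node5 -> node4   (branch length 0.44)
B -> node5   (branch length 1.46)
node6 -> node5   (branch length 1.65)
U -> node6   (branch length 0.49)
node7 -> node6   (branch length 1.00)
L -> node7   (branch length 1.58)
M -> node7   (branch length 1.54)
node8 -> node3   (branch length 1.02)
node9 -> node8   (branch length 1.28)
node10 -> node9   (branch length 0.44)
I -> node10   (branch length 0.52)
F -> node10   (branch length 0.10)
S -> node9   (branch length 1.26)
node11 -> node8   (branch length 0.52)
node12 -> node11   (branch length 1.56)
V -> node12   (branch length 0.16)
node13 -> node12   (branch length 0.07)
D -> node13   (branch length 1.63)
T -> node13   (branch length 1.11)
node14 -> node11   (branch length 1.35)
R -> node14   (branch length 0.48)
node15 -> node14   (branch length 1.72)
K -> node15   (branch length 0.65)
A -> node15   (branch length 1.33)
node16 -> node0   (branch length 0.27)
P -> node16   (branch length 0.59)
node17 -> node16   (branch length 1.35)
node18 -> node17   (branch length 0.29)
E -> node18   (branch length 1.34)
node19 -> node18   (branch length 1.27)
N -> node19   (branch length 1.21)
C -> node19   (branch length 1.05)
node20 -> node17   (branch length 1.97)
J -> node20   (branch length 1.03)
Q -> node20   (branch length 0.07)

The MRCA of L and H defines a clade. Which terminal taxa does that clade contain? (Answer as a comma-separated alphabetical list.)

Tracing L: it sits inside (L,M).
Tracing H: it sits inside (H,(B,(U,(L,M)))).
The smallest clade enclosing both is (H,(B,(U,(L,M)))); the answer is its 5 terminal taxa in alphabetical order.

B, H, L, M, U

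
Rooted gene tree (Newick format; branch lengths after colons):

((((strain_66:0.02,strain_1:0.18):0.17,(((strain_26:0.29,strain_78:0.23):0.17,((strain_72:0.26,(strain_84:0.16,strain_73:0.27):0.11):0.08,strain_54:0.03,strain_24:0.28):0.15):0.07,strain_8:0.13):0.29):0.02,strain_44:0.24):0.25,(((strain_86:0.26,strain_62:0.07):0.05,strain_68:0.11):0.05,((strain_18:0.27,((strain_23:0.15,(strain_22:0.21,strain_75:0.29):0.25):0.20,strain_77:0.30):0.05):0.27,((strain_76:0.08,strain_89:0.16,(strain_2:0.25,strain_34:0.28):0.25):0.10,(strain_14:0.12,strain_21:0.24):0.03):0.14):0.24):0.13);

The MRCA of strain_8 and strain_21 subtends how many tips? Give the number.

25

The MRCA of strain_8 and strain_21 is the root, so the clade is the entire tree.
That clade contains 25 terminal taxa: strain_1, strain_14, strain_18, strain_2, strain_21, strain_22, strain_23, strain_24, strain_26, strain_34, strain_44, strain_54, strain_62, strain_66, strain_68, strain_72, strain_73, strain_75, strain_76, strain_77, strain_78, strain_8, strain_84, strain_86, strain_89.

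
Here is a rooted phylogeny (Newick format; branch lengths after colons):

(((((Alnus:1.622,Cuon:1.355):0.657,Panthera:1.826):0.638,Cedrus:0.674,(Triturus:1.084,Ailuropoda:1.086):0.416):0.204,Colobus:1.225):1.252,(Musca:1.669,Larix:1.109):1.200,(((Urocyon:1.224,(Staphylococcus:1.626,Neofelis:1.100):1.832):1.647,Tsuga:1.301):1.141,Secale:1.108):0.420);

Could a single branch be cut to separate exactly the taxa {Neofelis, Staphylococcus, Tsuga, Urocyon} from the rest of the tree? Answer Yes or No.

The most recent common ancestor of these taxa subtends ((Urocyon,(Staphylococcus,Neofelis)),Tsuga).
That clade has exactly 4 tips — every listed taxon and nothing else — so the group is monophyletic.

Yes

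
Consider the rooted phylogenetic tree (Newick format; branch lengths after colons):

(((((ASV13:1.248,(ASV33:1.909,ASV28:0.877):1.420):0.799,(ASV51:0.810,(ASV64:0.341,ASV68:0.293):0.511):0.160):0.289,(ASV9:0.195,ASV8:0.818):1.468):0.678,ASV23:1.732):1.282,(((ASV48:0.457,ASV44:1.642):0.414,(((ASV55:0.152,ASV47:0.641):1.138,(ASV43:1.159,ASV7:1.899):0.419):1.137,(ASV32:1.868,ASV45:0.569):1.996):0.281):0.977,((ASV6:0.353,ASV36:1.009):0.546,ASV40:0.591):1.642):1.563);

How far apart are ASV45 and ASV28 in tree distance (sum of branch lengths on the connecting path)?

The path runs ASV45 → … → MRCA → … → ASV28; the MRCA is the root of the tree.
Branch lengths along that path: 0.569 + 1.996 + 0.281 + 0.977 + 1.563 + 1.282 + 0.678 + 0.289 + 0.799 + 1.420 + 0.877 = 10.731.

10.731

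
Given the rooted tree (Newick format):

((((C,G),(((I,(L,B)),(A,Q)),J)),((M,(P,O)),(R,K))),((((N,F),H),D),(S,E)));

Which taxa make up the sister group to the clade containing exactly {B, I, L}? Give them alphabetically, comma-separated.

The clade containing exactly {B, I, L} attaches to the tree at the node subtending ((I,(L,B)),(A,Q)).
The other lineage descending from that same node — the sister group — is (A,Q); its 2 tips in alphabetical order are the answer.

A, Q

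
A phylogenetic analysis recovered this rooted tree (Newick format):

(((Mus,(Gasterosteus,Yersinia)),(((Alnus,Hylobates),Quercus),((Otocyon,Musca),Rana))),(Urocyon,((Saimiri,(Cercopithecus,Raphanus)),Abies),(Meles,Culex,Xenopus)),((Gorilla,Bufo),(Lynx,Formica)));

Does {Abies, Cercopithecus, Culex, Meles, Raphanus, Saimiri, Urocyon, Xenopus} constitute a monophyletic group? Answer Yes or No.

Yes

The most recent common ancestor of these taxa subtends (Urocyon,((Saimiri,(Cercopithecus,Raphanus)),Abies),(Meles,Culex,Xenopus)).
That clade has exactly 8 tips — every listed taxon and nothing else — so the group is monophyletic.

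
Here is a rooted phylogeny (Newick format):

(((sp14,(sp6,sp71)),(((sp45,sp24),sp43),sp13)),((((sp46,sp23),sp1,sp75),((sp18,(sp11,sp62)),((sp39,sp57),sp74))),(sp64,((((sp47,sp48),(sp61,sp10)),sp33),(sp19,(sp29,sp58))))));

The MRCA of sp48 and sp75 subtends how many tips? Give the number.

19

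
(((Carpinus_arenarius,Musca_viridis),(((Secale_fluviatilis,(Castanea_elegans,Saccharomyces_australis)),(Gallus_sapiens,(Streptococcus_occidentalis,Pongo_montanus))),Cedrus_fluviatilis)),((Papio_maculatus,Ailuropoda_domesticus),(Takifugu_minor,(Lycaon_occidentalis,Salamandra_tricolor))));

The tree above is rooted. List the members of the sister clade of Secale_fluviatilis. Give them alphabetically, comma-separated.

Castanea_elegans, Saccharomyces_australis

Secale_fluviatilis attaches to the tree at the node subtending (Secale_fluviatilis,(Castanea_elegans,Saccharomyces_australis)).
The other lineage descending from that same node — the sister group — is (Castanea_elegans,Saccharomyces_australis); its 2 tips in alphabetical order are the answer.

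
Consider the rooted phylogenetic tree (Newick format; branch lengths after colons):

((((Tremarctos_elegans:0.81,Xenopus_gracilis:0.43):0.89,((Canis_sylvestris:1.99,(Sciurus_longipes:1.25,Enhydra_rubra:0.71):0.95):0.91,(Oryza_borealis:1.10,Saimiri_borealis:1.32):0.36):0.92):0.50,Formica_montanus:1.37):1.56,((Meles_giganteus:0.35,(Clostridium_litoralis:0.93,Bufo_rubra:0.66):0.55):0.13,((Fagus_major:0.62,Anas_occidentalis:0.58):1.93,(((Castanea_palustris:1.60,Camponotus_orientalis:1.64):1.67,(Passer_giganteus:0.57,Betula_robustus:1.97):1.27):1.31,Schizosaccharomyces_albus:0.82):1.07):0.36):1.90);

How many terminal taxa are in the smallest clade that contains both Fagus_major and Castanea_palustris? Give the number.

The MRCA of Fagus_major and Castanea_palustris is the node subtending ((Fagus_major,Anas_occidentalis),(((Castanea_palustris,Camponotus_orientalis),(Passer_giganteus,Betula_robustus)),Schizosaccharomyces_albus)).
That clade contains 7 terminal taxa: Anas_occidentalis, Betula_robustus, Camponotus_orientalis, Castanea_palustris, Fagus_major, Passer_giganteus, Schizosaccharomyces_albus.

7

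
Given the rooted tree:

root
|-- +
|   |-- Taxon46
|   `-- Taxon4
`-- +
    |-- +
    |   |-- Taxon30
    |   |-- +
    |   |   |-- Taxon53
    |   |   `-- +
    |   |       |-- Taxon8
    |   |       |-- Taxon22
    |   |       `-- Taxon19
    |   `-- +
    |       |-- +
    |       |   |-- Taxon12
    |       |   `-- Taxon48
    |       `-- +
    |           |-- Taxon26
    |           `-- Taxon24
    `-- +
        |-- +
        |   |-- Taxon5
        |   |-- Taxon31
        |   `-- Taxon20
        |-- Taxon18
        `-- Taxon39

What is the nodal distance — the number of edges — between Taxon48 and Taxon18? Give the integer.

The MRCA of Taxon48 and Taxon18 is the node subtending ((Taxon30,(Taxon53,(Taxon8,Taxon22,Taxon19)),((Taxon12,Taxon48),(Taxon26,Taxon24))),((Taxon5,Taxon31,Taxon20),Taxon18,Taxon39)).
From Taxon48 up to that node: 4 branches. From Taxon18 up to the same node: 2 branches. Total: 4 + 2 = 6.

6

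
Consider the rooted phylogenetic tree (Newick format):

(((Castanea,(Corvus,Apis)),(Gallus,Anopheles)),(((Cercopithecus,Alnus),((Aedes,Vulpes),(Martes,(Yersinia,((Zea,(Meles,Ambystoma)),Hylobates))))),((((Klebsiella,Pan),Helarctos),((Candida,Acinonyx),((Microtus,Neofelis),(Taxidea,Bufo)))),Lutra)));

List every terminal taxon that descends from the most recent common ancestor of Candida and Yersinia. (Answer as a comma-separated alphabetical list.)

Acinonyx, Aedes, Alnus, Ambystoma, Bufo, Candida, Cercopithecus, Helarctos, Hylobates, Klebsiella, Lutra, Martes, Meles, Microtus, Neofelis, Pan, Taxidea, Vulpes, Yersinia, Zea

Tracing Candida: it sits inside (Candida,Acinonyx).
Tracing Yersinia: it sits inside (Yersinia,((Zea,(Meles,Ambystoma)),Hylobates)).
The smallest clade enclosing both is (((Cercopithecus,Alnus),((Aedes,Vulpes),(Martes,(Yersinia,((Zea,(Meles,Ambystoma)),Hylobates))))),((((Klebsiella,Pan),Helarctos),((Candida,Acinonyx),((Microtus,Neofelis),(Taxidea,Bufo)))),Lutra)); the answer is its 20 terminal taxa in alphabetical order.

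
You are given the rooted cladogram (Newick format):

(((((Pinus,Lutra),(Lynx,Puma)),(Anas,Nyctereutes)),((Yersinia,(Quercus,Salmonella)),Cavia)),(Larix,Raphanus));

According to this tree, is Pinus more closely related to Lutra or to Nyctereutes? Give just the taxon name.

Lutra

The MRCA of Pinus and Lutra subtends (Pinus,Lutra) (2 taxa).
The MRCA of Pinus and Nyctereutes subtends (((Pinus,Lutra),(Lynx,Puma)),(Anas,Nyctereutes)) (6 taxa).
The first is nested inside the second, so Pinus shares a more recent common ancestor with Lutra.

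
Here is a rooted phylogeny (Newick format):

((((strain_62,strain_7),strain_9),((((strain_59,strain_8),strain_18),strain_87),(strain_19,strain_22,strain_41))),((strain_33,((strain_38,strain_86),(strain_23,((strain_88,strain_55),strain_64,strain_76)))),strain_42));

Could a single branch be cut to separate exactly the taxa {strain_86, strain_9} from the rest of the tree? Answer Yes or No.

The MRCA of the listed taxa is the root, so the smallest clade containing them is the whole tree.
That clade also contains strain_18, strain_19, strain_22, strain_23, strain_33, strain_38, strain_41, strain_42, strain_55, strain_59, strain_62, strain_64, strain_7, strain_76, strain_8, strain_87, strain_88, which are not in the proposed group, so the group is not monophyletic.

No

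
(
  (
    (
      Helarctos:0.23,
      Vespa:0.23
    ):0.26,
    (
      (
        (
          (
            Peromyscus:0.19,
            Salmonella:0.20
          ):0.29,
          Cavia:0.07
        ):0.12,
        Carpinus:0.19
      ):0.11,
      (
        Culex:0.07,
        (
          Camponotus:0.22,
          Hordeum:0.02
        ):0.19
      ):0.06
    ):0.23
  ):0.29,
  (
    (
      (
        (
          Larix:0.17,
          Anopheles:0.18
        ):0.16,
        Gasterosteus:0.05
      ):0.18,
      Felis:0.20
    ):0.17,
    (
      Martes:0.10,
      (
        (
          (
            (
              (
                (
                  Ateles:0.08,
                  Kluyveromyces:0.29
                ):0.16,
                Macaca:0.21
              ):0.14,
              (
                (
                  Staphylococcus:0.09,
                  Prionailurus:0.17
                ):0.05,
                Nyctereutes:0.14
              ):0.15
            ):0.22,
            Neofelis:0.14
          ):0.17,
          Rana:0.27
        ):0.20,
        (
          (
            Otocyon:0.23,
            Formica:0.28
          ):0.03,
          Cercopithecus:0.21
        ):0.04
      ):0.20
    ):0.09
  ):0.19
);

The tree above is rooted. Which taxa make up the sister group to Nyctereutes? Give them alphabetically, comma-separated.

Prionailurus, Staphylococcus

Nyctereutes attaches to the tree at the node subtending ((Staphylococcus,Prionailurus),Nyctereutes).
The other lineage descending from that same node — the sister group — is (Staphylococcus,Prionailurus); its 2 tips in alphabetical order are the answer.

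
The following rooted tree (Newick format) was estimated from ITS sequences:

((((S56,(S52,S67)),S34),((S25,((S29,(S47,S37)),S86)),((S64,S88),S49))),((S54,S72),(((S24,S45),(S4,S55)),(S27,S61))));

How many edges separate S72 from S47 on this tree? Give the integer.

The MRCA of S72 and S47 is the root of the tree.
From S72 up to that node: 3 branches. From S47 up to the same node: 7 branches. Total: 3 + 7 = 10.

10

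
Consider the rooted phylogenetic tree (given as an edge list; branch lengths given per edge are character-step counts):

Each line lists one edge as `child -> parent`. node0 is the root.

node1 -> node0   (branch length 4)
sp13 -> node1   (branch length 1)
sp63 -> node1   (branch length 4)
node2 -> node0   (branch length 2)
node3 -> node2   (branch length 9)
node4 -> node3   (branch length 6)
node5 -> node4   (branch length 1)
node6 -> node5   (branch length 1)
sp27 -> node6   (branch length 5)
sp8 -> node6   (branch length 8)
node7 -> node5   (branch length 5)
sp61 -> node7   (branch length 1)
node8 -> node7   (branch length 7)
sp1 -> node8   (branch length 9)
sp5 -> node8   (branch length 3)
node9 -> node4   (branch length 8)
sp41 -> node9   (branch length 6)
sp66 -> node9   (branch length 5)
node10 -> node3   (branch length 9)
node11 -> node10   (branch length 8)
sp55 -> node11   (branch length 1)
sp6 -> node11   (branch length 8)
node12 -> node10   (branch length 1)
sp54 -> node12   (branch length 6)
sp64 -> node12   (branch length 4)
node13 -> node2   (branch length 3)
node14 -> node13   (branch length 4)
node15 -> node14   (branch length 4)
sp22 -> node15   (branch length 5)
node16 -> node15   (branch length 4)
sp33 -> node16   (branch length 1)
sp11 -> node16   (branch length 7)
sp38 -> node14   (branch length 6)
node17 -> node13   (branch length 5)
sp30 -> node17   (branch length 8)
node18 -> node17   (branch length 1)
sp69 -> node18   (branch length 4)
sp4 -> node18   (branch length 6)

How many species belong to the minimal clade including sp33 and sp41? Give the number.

The MRCA of sp33 and sp41 is the node subtending (((((sp27,sp8),(sp61,(sp1,sp5))),(sp41,sp66)),((sp55,sp6),(sp54,sp64))),(((sp22,(sp33,sp11)),sp38),(sp30,(sp69,sp4)))).
That clade contains 18 terminal taxa: sp1, sp11, sp22, sp27, sp30, sp33, sp38, sp4, sp41, sp5, sp54, sp55, sp6, sp61, sp64, sp66, sp69, sp8.

18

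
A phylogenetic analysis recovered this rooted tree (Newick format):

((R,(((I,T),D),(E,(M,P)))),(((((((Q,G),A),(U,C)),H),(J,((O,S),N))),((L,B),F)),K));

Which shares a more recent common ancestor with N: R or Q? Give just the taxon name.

The MRCA of N and Q subtends (((((Q,G),A),(U,C)),H),(J,((O,S),N))) (10 taxa).
The MRCA of N and R is the root, subtending the entire tree (21 taxa).
The first is nested inside the second, so N shares a more recent common ancestor with Q.

Q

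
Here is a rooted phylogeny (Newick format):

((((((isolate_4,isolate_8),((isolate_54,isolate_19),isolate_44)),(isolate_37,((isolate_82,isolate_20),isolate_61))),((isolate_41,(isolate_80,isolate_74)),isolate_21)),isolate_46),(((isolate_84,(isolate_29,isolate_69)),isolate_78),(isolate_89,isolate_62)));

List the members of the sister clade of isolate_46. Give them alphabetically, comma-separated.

isolate_46 attaches to the tree at the node subtending (((((isolate_4,isolate_8),((isolate_54,isolate_19),isolate_44)),(isolate_37,((isolate_82,isolate_20),isolate_61))),((isolate_41,(isolate_80,isolate_74)),isolate_21)),isolate_46).
The other lineage descending from that same node — the sister group — is ((((isolate_4,isolate_8),((isolate_54,isolate_19),isolate_44)),(isolate_37,((isolate_82,isolate_20),isolate_61))),((isolate_41,(isolate_80,isolate_74)),isolate_21)); its 13 tips in alphabetical order are the answer.

isolate_19, isolate_20, isolate_21, isolate_37, isolate_4, isolate_41, isolate_44, isolate_54, isolate_61, isolate_74, isolate_8, isolate_80, isolate_82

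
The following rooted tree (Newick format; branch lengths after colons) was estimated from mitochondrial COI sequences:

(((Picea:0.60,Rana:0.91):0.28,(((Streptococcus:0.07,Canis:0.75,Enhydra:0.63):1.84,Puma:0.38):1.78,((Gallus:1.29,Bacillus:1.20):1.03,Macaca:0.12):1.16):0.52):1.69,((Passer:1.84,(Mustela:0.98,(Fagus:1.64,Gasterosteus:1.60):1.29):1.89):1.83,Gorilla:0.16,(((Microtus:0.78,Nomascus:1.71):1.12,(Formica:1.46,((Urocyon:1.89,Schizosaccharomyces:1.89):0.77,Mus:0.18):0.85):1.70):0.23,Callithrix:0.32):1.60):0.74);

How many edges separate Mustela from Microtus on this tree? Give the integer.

7

The MRCA of Mustela and Microtus is the node subtending ((Passer,(Mustela,(Fagus,Gasterosteus))),Gorilla,(((Microtus,Nomascus),(Formica,((Urocyon,Schizosaccharomyces),Mus))),Callithrix)).
From Mustela up to that node: 3 branches. From Microtus up to the same node: 4 branches. Total: 3 + 4 = 7.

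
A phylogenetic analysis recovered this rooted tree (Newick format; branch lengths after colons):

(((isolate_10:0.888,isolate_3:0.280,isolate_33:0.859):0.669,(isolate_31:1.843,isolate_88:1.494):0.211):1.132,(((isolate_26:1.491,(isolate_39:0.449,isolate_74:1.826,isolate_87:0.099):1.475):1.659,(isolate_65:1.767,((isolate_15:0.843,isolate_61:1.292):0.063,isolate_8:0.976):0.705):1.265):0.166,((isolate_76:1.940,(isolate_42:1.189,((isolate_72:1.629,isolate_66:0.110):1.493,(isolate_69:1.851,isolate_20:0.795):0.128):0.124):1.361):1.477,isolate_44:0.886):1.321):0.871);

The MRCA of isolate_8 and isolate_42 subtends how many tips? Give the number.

The MRCA of isolate_8 and isolate_42 is the node subtending (((isolate_26,(isolate_39,isolate_74,isolate_87)),(isolate_65,((isolate_15,isolate_61),isolate_8))),((isolate_76,(isolate_42,((isolate_72,isolate_66),(isolate_69,isolate_20)))),isolate_44)).
That clade contains 15 terminal taxa: isolate_15, isolate_20, isolate_26, isolate_39, isolate_42, isolate_44, isolate_61, isolate_65, isolate_66, isolate_69, isolate_72, isolate_74, isolate_76, isolate_8, isolate_87.

15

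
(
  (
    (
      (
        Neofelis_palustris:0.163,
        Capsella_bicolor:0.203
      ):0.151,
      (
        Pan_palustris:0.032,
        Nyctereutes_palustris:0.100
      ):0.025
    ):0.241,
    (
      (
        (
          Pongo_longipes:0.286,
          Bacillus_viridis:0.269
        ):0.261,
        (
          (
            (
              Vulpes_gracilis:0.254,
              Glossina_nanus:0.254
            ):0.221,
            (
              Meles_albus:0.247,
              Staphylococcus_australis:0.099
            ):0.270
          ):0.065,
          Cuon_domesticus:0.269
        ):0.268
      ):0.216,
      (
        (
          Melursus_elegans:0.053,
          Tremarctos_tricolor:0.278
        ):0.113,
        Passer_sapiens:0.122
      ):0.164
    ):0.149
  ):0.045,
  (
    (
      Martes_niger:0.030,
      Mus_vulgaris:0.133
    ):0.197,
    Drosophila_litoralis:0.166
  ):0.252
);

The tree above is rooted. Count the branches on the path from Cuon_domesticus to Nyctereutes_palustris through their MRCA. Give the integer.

The MRCA of Cuon_domesticus and Nyctereutes_palustris is the node subtending (((Neofelis_palustris,Capsella_bicolor),(Pan_palustris,Nyctereutes_palustris)),(((Pongo_longipes,Bacillus_viridis),(((Vulpes_gracilis,Glossina_nanus),(Meles_albus,Staphylococcus_australis)),Cuon_domesticus)),((Melursus_elegans,Tremarctos_tricolor),Passer_sapiens))).
From Cuon_domesticus up to that node: 4 branches. From Nyctereutes_palustris up to the same node: 3 branches. Total: 4 + 3 = 7.

7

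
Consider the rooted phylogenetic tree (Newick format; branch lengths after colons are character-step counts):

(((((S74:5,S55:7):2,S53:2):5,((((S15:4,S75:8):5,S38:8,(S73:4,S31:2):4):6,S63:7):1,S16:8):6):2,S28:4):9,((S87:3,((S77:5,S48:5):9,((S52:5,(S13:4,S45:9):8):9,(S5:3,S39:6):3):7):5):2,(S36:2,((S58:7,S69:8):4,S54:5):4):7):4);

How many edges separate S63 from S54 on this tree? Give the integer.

The MRCA of S63 and S54 is the root of the tree.
From S63 up to that node: 5 branches. From S54 up to the same node: 4 branches. Total: 5 + 4 = 9.

9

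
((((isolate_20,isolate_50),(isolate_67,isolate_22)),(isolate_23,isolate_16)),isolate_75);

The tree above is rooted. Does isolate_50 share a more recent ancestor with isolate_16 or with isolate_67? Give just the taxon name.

The MRCA of isolate_50 and isolate_67 subtends ((isolate_20,isolate_50),(isolate_67,isolate_22)) (4 taxa).
The MRCA of isolate_50 and isolate_16 subtends (((isolate_20,isolate_50),(isolate_67,isolate_22)),(isolate_23,isolate_16)) (6 taxa).
The first is nested inside the second, so isolate_50 shares a more recent common ancestor with isolate_67.

isolate_67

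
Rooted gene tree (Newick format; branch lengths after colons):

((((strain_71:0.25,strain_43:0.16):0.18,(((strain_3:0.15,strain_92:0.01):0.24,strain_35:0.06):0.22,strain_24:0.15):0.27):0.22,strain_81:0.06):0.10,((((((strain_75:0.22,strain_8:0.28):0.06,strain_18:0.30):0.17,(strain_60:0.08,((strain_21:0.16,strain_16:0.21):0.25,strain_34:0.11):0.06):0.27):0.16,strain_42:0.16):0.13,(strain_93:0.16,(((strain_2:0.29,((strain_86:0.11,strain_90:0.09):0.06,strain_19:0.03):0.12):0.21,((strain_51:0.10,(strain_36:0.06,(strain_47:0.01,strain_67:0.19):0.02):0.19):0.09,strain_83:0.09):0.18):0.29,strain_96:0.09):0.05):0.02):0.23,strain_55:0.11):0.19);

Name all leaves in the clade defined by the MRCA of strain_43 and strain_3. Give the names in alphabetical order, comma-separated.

strain_24, strain_3, strain_35, strain_43, strain_71, strain_92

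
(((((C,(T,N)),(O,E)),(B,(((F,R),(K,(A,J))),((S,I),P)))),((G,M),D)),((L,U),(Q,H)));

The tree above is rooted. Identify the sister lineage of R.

R attaches to the tree at the node subtending (F,R).
The other lineage descending from that same node — the sister group — is the single tip F.

F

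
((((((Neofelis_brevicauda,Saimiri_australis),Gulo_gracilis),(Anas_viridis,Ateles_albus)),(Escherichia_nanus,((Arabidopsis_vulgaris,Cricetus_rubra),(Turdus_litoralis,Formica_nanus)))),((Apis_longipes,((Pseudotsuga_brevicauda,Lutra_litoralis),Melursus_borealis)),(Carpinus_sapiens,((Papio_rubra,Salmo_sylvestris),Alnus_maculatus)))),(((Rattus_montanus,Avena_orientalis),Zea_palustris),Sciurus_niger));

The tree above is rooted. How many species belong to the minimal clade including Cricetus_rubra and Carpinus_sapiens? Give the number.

18

The MRCA of Cricetus_rubra and Carpinus_sapiens is the node subtending (((((Neofelis_brevicauda,Saimiri_australis),Gulo_gracilis),(Anas_viridis,Ateles_albus)),(Escherichia_nanus,((Arabidopsis_vulgaris,Cricetus_rubra),(Turdus_litoralis,Formica_nanus)))),((Apis_longipes,((Pseudotsuga_brevicauda,Lutra_litoralis),Melursus_borealis)),(Carpinus_sapiens,((Papio_rubra,Salmo_sylvestris),Alnus_maculatus)))).
That clade contains 18 terminal taxa: Alnus_maculatus, Anas_viridis, Apis_longipes, Arabidopsis_vulgaris, Ateles_albus, Carpinus_sapiens, Cricetus_rubra, Escherichia_nanus, Formica_nanus, Gulo_gracilis, Lutra_litoralis, Melursus_borealis, Neofelis_brevicauda, Papio_rubra, Pseudotsuga_brevicauda, Saimiri_australis, Salmo_sylvestris, Turdus_litoralis.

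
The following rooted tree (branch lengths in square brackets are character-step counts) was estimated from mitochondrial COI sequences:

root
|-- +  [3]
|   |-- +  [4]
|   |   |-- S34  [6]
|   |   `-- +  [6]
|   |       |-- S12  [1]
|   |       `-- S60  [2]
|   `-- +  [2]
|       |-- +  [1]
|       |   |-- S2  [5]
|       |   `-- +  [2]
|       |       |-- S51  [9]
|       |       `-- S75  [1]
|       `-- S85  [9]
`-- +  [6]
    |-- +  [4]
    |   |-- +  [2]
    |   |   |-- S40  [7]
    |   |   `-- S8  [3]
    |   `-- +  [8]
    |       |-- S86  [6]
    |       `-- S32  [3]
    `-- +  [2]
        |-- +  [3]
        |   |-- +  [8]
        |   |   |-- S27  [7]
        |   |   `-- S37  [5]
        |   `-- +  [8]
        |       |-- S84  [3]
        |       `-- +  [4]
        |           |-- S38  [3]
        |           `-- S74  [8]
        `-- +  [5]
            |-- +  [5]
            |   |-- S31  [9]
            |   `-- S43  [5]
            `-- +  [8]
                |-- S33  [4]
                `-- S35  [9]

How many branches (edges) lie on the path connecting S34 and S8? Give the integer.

7

The MRCA of S34 and S8 is the root of the tree.
From S34 up to that node: 3 branches. From S8 up to the same node: 4 branches. Total: 3 + 4 = 7.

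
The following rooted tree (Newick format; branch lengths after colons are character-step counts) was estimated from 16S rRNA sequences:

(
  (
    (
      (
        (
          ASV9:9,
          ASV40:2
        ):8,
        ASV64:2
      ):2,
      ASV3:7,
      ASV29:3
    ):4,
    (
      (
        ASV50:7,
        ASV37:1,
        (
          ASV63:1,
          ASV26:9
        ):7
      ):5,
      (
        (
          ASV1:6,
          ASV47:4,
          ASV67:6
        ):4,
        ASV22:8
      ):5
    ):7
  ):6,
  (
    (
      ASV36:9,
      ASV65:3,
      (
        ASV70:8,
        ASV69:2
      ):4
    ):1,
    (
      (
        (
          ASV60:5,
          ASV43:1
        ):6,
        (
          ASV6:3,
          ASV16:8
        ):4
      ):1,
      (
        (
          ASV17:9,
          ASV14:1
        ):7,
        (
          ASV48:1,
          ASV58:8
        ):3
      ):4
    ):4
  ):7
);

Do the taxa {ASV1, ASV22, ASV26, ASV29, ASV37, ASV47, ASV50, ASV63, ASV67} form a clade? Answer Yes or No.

The MRCA of the listed taxa subtends ((((ASV9,ASV40),ASV64),ASV3,ASV29),((ASV50,ASV37,(ASV63,ASV26)),((ASV1,ASV47,ASV67),ASV22))).
That clade also contains ASV3, ASV40, ASV64, ASV9, which are not in the proposed group, so the group is not monophyletic.

No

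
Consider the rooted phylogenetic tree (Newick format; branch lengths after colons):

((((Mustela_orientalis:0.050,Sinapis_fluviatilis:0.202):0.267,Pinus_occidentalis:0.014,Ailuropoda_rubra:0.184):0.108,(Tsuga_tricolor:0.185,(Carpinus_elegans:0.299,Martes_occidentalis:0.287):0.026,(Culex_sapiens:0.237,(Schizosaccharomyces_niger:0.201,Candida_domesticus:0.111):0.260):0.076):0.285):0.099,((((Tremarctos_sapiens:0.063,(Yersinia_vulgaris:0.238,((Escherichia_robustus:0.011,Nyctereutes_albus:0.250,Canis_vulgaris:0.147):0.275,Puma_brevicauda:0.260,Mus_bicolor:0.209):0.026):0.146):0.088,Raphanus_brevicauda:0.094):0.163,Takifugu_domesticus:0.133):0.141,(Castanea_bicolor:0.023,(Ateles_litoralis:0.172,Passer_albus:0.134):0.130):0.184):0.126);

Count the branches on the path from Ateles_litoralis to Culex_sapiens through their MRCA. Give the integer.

The MRCA of Ateles_litoralis and Culex_sapiens is the root of the tree.
From Ateles_litoralis up to that node: 4 branches. From Culex_sapiens up to the same node: 4 branches. Total: 4 + 4 = 8.

8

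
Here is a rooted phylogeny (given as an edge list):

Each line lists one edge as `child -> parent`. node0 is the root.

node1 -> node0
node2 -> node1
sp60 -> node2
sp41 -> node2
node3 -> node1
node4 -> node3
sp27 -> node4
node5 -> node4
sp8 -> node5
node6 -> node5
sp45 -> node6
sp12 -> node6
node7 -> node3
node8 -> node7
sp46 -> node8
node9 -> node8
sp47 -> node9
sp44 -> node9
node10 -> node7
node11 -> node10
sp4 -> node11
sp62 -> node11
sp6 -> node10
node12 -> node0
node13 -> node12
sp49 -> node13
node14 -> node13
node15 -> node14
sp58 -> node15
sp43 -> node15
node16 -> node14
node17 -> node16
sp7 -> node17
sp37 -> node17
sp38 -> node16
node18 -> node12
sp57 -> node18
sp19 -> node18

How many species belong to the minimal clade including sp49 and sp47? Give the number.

20

The MRCA of sp49 and sp47 is the root, so the clade is the entire tree.
That clade contains 20 terminal taxa: sp12, sp19, sp27, sp37, sp38, sp4, sp41, sp43, sp44, sp45, sp46, sp47, sp49, sp57, sp58, sp6, sp60, sp62, sp7, sp8.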